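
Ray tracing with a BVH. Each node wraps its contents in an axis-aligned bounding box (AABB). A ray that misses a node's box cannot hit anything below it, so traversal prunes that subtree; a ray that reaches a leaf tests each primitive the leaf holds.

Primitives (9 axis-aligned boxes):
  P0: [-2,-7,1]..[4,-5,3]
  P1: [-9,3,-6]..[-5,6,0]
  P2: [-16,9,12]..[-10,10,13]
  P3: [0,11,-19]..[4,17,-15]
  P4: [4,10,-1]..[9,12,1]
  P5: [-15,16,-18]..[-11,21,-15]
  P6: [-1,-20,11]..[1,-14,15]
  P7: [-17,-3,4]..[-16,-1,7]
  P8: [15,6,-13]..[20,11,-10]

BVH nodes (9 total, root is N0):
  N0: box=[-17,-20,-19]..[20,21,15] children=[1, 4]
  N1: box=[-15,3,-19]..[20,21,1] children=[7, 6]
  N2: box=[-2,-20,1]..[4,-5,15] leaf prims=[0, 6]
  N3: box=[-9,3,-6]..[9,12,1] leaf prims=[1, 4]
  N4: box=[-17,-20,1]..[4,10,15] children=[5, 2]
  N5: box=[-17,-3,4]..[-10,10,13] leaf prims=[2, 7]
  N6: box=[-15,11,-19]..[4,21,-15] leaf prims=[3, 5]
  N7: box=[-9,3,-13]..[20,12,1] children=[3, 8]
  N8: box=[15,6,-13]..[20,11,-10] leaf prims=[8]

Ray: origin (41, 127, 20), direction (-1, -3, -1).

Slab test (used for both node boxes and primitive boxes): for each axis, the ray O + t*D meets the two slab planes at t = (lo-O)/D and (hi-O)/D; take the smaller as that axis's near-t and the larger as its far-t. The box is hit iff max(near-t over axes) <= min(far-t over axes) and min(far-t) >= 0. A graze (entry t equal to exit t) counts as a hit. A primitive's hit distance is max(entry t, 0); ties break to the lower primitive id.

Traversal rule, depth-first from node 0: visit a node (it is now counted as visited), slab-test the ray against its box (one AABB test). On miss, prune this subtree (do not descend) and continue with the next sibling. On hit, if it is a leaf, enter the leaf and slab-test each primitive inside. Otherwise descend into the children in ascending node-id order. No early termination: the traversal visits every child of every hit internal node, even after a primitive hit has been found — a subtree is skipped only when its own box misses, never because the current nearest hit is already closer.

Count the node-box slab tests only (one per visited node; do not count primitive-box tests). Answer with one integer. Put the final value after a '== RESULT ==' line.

Trace the traversal:
N0 x:[21,58] y:[106/3,49] z:[5,39] -> hit [106/3,39], descend [1, 4]
  N1 x:[21,56] y:[106/3,124/3] z:[19,39] -> hit [106/3,39], descend [6, 7]
    N6 x:[37,56] y:[106/3,116/3] z:[35,39] -> hit [37,116/3] leaf, test {P3@t=37, P5(miss)}
    N7 x:[21,50] y:[115/3,124/3] z:[19,33] -> miss, prune
  N4 x:[37,58] y:[39,49] z:[5,19] -> miss, prune

order=[0, 1, 6, 7, 4]  |boxes|=5  |leaves|=1  hit=P3

== RESULT ==
5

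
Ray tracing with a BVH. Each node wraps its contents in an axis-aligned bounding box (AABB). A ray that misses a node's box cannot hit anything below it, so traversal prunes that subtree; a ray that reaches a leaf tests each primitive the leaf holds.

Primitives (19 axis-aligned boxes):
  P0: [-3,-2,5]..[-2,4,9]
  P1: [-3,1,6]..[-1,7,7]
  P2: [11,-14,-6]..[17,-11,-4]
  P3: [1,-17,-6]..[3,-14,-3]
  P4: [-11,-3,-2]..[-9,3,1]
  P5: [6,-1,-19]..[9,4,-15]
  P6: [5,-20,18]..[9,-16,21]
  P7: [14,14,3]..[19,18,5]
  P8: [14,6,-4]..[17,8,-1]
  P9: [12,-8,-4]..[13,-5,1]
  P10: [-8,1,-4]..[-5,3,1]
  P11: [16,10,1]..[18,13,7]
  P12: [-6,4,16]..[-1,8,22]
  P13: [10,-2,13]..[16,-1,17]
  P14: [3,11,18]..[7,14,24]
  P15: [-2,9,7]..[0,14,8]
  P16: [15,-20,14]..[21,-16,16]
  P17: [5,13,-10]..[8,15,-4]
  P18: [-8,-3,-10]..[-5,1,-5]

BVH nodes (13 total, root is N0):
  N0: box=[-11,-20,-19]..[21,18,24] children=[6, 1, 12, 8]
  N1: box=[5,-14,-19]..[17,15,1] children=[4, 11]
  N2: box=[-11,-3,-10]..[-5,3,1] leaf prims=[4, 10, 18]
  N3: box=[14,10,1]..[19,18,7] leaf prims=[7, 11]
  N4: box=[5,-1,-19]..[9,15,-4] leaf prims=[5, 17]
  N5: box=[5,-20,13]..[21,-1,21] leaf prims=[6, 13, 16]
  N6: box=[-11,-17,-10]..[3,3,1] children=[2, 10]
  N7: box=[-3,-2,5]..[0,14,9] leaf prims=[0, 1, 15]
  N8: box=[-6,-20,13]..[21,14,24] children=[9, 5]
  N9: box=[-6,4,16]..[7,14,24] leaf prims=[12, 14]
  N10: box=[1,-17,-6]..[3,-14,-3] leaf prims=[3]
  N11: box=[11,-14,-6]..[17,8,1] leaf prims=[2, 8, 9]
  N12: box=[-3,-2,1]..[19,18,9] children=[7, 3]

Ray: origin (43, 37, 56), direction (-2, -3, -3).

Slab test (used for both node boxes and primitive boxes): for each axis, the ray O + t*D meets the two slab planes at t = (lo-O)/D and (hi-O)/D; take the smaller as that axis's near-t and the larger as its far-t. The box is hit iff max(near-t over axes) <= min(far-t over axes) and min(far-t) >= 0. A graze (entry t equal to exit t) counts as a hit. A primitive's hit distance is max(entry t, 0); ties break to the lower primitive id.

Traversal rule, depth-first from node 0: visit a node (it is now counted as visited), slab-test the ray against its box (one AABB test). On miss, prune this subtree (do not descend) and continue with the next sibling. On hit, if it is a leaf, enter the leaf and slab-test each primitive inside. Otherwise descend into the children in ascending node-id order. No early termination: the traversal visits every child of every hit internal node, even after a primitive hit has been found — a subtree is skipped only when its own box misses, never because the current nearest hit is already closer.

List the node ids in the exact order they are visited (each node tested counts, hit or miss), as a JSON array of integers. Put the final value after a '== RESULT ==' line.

Trace the traversal:
N0 x:[11,27] y:[19/3,19] z:[32/3,25] -> hit [11,19], descend [1, 6, 8, 12]
  N1 x:[13,19] y:[22/3,17] z:[55/3,25] -> miss, prune
  N6 x:[20,27] y:[34/3,18] z:[55/3,22] -> miss, prune
  N8 x:[11,49/2] y:[23/3,19] z:[32/3,43/3] -> hit [11,43/3], descend [5, 9]
    N5 x:[11,19] y:[38/3,19] z:[35/3,43/3] -> hit [38/3,43/3] leaf, test {P6(miss), P13(miss), P16(miss)}
    N9 x:[18,49/2] y:[23/3,11] z:[32/3,40/3] -> miss, prune
  N12 x:[12,23] y:[19/3,13] z:[47/3,55/3] -> miss, prune

Summary -> nodes [0, 1, 6, 8, 5, 9, 12]; box-tests=7; leaf-entries=1; first=miss

== RESULT ==
[0, 1, 6, 8, 5, 9, 12]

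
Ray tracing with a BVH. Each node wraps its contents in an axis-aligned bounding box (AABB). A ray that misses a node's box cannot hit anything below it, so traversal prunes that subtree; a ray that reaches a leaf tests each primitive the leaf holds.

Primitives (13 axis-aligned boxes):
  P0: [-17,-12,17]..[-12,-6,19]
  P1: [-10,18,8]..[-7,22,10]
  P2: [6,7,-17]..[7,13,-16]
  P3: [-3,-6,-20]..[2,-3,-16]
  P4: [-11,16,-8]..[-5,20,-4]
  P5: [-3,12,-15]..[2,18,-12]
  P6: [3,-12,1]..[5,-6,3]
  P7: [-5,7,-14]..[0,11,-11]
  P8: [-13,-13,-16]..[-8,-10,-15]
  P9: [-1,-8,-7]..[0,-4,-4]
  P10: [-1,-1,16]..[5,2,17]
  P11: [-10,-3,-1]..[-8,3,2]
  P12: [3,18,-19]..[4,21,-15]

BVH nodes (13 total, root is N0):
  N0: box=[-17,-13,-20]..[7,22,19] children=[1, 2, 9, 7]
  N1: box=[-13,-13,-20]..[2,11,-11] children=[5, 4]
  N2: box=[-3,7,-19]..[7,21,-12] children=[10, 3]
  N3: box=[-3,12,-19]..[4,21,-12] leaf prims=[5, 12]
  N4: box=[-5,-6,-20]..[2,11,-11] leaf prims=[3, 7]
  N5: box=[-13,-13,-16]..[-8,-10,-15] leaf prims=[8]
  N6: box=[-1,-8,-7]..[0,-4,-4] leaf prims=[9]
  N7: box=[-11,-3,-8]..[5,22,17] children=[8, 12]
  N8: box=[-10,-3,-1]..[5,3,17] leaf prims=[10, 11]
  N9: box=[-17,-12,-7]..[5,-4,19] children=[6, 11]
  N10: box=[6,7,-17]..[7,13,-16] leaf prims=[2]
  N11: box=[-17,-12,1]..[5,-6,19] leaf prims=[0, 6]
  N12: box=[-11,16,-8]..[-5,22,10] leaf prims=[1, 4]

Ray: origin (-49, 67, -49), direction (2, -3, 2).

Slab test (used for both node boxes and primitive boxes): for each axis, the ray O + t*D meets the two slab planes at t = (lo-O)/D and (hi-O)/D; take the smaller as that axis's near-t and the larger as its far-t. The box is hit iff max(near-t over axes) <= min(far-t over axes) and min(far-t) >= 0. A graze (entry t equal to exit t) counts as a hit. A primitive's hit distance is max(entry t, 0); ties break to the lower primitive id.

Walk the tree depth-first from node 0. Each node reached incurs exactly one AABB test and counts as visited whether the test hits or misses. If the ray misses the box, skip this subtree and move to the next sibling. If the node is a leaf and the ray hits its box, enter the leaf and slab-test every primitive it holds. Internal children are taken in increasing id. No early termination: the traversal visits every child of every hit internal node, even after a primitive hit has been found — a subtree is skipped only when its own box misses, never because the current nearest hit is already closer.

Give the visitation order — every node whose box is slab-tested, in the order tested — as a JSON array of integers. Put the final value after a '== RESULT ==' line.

Trace the traversal:
N0 x:[16,28] y:[15,80/3] z:[29/2,34] -> hit [16,80/3], descend [1, 2, 7, 9]
  N1 x:[18,51/2] y:[56/3,80/3] z:[29/2,19] -> hit [56/3,19], descend [4, 5]
    N4 x:[22,51/2] y:[56/3,73/3] z:[29/2,19] -> miss, prune
    N5 x:[18,41/2] y:[77/3,80/3] z:[33/2,17] -> miss, prune
  N2 x:[23,28] y:[46/3,20] z:[15,37/2] -> miss, prune
  N7 x:[19,27] y:[15,70/3] z:[41/2,33] -> hit [41/2,70/3], descend [8, 12]
    N8 x:[39/2,27] y:[64/3,70/3] z:[24,33] -> miss, prune
    N12 x:[19,22] y:[15,17] z:[41/2,59/2] -> miss, prune
  N9 x:[16,27] y:[71/3,79/3] z:[21,34] -> hit [71/3,79/3], descend [6, 11]
    N6 x:[24,49/2] y:[71/3,25] z:[21,45/2] -> miss, prune
    N11 x:[16,27] y:[73/3,79/3] z:[25,34] -> hit [25,79/3] leaf, test {P0(miss), P6@t=26}

Visited [0, 1, 4, 5, 2, 7, 8, 12, 9, 6, 11]. Tests: 11 box, 1 leaf. Nearest: P6.

== RESULT ==
[0, 1, 4, 5, 2, 7, 8, 12, 9, 6, 11]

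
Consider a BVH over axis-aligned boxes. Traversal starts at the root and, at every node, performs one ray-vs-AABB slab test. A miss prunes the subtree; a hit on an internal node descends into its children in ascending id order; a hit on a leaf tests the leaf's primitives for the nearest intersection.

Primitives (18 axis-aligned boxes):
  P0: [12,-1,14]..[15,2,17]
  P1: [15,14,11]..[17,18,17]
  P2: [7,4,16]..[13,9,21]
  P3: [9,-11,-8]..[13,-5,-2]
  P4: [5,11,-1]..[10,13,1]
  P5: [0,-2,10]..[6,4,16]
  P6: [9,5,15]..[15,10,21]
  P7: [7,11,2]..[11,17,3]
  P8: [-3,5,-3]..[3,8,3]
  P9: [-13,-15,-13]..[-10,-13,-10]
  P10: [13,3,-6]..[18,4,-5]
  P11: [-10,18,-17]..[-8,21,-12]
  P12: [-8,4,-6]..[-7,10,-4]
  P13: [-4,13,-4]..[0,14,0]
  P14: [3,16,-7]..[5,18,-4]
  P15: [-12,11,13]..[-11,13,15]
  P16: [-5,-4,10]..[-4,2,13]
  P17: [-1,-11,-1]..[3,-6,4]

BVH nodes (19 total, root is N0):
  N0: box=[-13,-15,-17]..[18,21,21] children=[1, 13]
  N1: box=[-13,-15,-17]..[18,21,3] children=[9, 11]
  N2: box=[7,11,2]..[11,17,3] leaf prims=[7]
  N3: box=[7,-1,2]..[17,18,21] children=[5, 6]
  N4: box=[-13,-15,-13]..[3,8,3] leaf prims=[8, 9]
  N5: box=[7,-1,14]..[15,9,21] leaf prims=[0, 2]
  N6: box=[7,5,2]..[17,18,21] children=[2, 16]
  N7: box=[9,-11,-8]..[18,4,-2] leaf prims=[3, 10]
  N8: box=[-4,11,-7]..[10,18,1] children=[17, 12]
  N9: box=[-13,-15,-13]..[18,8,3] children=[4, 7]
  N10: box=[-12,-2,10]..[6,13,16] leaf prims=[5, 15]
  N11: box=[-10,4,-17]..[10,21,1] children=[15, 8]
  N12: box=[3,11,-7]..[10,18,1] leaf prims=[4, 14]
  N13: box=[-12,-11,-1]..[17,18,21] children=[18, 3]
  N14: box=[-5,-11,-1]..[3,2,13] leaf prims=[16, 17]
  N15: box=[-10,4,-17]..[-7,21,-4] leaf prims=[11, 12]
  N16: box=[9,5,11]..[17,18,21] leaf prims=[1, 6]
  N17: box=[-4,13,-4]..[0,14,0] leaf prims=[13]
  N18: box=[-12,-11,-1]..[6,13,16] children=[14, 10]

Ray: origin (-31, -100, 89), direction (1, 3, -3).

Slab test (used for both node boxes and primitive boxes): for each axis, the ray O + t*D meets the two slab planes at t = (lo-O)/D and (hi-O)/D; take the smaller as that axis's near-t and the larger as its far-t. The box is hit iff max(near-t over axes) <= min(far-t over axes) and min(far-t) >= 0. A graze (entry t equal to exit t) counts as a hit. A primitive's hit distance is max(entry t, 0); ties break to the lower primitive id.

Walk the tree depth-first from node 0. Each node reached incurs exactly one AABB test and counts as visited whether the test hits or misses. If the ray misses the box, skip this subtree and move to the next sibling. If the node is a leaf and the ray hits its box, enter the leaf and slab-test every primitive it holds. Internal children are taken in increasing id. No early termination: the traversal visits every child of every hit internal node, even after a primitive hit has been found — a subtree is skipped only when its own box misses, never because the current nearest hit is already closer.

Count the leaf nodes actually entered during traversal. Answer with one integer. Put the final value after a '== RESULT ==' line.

Trace the traversal:
N0 x:[18,49] y:[85/3,121/3] z:[68/3,106/3] -> hit [85/3,106/3], descend [1, 13]
  N1 x:[18,49] y:[85/3,121/3] z:[86/3,106/3] -> hit [86/3,106/3], descend [9, 11]
    N9 x:[18,49] y:[85/3,36] z:[86/3,34] -> hit [86/3,34], descend [4, 7]
      N4 x:[18,34] y:[85/3,36] z:[86/3,34] -> hit [86/3,34] leaf, test {P8(miss), P9(miss)}
      N7 x:[40,49] y:[89/3,104/3] z:[91/3,97/3] -> miss, prune
    N11 x:[21,41] y:[104/3,121/3] z:[88/3,106/3] -> hit [104/3,106/3], descend [8, 15]
      N8 x:[27,41] y:[37,118/3] z:[88/3,32] -> miss, prune
      N15 x:[21,24] y:[104/3,121/3] z:[31,106/3] -> miss, prune
  N13 x:[19,48] y:[89/3,118/3] z:[68/3,30] -> hit [89/3,30], descend [3, 18]
    N3 x:[38,48] y:[33,118/3] z:[68/3,29] -> miss, prune
    N18 x:[19,37] y:[89/3,113/3] z:[73/3,30] -> hit [89/3,30], descend [10, 14]
      N10 x:[19,37] y:[98/3,113/3] z:[73/3,79/3] -> miss, prune
      N14 x:[26,34] y:[89/3,34] z:[76/3,30] -> hit [89/3,30] leaf, test {P16(miss), P17@t=30}

Visited [0, 1, 9, 4, 7, 11, 8, 15, 13, 3, 18, 10, 14]. Tests: 13 box, 2 leaf. Nearest: P17.

== RESULT ==
2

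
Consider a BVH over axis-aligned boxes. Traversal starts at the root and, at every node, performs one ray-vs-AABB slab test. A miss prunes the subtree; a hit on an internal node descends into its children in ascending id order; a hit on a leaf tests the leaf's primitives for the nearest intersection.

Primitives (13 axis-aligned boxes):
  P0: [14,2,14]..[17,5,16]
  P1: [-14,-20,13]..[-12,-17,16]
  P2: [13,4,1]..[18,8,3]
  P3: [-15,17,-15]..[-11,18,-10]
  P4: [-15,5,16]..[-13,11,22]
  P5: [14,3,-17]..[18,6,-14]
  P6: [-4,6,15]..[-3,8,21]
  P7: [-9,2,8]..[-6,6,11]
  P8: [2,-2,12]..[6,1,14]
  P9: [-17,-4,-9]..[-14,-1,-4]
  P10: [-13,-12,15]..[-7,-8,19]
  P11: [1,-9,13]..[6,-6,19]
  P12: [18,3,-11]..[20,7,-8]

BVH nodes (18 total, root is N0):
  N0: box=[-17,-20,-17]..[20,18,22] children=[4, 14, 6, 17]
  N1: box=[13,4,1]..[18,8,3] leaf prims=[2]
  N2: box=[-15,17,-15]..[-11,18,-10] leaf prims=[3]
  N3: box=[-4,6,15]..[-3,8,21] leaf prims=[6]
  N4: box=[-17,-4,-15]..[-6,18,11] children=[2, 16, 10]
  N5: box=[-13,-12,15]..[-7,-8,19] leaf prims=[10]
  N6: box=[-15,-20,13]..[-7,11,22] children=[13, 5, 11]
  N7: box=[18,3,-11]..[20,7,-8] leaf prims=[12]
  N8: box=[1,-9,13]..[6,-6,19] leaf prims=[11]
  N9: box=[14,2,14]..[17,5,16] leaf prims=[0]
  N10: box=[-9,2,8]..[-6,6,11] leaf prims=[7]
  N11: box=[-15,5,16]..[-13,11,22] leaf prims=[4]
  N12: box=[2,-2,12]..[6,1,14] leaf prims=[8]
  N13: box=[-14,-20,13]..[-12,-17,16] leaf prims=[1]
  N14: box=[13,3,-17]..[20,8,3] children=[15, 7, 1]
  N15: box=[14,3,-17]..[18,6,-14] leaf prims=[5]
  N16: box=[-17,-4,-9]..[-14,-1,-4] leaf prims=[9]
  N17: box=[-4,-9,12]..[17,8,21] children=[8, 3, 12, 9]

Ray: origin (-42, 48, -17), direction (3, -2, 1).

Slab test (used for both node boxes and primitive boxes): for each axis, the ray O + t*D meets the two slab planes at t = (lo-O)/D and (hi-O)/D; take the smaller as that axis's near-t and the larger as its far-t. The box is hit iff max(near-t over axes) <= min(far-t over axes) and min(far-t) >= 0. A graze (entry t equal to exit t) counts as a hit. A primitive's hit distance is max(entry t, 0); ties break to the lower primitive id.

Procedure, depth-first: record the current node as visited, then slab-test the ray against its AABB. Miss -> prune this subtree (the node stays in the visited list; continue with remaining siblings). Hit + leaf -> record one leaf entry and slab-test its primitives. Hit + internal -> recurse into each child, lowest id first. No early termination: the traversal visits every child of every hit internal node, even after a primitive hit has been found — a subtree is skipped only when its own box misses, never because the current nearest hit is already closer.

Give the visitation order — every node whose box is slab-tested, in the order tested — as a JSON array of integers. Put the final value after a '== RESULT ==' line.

Traverse from the root:
N0 x:[25/3,62/3] y:[15,34] z:[0,39] -> hit [15,62/3], descend [4, 6, 14, 17]
  N4 x:[25/3,12] y:[15,26] z:[2,28] -> miss, prune
  N6 x:[9,35/3] y:[37/2,34] z:[30,39] -> miss, prune
  N14 x:[55/3,62/3] y:[20,45/2] z:[0,20] -> hit [20,20], descend [1, 7, 15]
    N1 x:[55/3,20] y:[20,22] z:[18,20] -> hit [20,20] leaf, test {P2@t=20}
    N7 x:[20,62/3] y:[41/2,45/2] z:[6,9] -> miss, prune
    N15 x:[56/3,20] y:[21,45/2] z:[0,3] -> miss, prune
  N17 x:[38/3,59/3] y:[20,57/2] z:[29,38] -> miss, prune

8 AABB tests over nodes [0, 4, 6, 14, 1, 7, 15, 17]; 1 leaf entered; closest P2.

== RESULT ==
[0, 4, 6, 14, 1, 7, 15, 17]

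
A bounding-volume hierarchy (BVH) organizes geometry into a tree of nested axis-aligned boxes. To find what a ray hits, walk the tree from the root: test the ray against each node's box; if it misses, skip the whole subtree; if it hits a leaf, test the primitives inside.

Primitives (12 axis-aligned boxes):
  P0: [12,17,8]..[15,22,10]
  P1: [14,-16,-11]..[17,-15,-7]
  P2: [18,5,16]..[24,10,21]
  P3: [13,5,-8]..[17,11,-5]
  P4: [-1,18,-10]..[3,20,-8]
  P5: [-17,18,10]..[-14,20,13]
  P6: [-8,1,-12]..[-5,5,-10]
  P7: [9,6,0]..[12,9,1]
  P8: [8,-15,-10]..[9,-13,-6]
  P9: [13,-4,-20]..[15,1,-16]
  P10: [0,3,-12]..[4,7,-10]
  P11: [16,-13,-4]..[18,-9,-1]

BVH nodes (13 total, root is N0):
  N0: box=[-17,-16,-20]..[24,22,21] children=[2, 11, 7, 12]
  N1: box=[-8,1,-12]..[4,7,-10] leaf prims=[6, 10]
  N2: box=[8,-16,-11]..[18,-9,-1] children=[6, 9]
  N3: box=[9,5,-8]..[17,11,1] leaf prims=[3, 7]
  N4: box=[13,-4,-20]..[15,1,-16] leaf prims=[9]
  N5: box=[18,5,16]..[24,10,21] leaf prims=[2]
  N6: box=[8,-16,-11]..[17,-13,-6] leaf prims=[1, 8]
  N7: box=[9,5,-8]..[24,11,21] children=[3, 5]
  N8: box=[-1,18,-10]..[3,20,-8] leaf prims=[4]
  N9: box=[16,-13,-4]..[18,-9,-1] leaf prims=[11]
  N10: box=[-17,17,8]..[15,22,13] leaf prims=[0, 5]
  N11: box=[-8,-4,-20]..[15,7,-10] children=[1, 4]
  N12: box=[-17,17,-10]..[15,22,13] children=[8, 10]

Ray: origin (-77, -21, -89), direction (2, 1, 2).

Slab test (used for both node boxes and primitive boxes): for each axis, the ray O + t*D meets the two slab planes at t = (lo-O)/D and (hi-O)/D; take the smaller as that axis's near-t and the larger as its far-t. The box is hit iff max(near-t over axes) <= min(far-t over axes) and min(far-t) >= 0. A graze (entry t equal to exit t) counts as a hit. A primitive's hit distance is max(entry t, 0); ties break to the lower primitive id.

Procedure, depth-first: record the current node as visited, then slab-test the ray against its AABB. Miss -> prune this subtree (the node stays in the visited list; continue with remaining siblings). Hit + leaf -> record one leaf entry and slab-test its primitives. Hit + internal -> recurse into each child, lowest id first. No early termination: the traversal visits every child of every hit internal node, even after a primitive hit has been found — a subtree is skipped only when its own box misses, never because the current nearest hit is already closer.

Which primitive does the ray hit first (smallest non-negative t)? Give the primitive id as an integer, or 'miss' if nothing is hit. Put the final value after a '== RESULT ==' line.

Trace the traversal:
N0 x:[30,101/2] y:[5,43] z:[69/2,55] -> hit [69/2,43], descend [2, 7, 11, 12]
  N2 x:[85/2,95/2] y:[5,12] z:[39,44] -> miss, prune
  N7 x:[43,101/2] y:[26,32] z:[81/2,55] -> miss, prune
  N11 x:[69/2,46] y:[17,28] z:[69/2,79/2] -> miss, prune
  N12 x:[30,46] y:[38,43] z:[79/2,51] -> hit [79/2,43], descend [8, 10]
    N8 x:[38,40] y:[39,41] z:[79/2,81/2] -> hit [79/2,40] leaf, test {P4@t=79/2}
    N10 x:[30,46] y:[38,43] z:[97/2,51] -> miss, prune

7 AABB tests over nodes [0, 2, 7, 11, 12, 8, 10]; 1 leaf entered; closest P4.

== RESULT ==
4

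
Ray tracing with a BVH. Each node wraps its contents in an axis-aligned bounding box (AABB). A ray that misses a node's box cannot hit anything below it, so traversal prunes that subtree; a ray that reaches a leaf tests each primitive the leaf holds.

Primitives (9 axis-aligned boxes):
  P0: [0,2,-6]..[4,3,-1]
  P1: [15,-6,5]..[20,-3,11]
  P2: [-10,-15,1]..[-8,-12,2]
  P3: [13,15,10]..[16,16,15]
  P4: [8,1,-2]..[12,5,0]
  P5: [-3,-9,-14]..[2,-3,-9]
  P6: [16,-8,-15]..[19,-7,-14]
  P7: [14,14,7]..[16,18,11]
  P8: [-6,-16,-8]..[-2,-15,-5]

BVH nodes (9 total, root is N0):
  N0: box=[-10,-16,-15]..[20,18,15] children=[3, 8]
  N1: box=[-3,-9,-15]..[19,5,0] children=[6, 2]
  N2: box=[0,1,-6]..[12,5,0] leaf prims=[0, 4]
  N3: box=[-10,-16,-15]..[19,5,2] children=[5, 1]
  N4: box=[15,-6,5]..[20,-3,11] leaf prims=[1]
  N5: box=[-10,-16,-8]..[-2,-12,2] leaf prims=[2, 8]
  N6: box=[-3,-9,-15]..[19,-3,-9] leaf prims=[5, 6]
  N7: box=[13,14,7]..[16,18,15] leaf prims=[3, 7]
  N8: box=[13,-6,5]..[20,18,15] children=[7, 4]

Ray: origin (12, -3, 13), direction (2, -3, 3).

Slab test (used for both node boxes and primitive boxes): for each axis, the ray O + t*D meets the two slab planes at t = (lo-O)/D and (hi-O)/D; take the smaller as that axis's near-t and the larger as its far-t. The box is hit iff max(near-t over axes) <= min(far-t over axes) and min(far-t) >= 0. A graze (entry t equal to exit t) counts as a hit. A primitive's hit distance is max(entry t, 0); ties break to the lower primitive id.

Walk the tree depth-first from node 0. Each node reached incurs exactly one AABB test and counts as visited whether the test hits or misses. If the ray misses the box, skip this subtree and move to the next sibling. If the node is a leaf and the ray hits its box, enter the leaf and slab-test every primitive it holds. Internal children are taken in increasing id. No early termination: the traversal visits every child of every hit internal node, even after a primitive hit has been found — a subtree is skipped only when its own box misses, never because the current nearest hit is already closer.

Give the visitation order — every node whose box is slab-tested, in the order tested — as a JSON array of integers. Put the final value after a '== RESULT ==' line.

Traverse from the root:
N0 x:[-11,4] y:[-7,13/3] z:[-28/3,2/3] -> hit [-7,2/3], descend [3, 8]
  N3 x:[-11,7/2] y:[-8/3,13/3] z:[-28/3,-11/3] -> miss, prune
  N8 x:[1/2,4] y:[-7,1] z:[-8/3,2/3] -> hit [1/2,2/3], descend [4, 7]
    N4 x:[3/2,4] y:[0,1] z:[-8/3,-2/3] -> miss, prune
    N7 x:[1/2,2] y:[-7,-17/3] z:[-2,2/3] -> miss, prune

order=[0, 3, 8, 4, 7]  |boxes|=5  |leaves|=0  hit=miss

== RESULT ==
[0, 3, 8, 4, 7]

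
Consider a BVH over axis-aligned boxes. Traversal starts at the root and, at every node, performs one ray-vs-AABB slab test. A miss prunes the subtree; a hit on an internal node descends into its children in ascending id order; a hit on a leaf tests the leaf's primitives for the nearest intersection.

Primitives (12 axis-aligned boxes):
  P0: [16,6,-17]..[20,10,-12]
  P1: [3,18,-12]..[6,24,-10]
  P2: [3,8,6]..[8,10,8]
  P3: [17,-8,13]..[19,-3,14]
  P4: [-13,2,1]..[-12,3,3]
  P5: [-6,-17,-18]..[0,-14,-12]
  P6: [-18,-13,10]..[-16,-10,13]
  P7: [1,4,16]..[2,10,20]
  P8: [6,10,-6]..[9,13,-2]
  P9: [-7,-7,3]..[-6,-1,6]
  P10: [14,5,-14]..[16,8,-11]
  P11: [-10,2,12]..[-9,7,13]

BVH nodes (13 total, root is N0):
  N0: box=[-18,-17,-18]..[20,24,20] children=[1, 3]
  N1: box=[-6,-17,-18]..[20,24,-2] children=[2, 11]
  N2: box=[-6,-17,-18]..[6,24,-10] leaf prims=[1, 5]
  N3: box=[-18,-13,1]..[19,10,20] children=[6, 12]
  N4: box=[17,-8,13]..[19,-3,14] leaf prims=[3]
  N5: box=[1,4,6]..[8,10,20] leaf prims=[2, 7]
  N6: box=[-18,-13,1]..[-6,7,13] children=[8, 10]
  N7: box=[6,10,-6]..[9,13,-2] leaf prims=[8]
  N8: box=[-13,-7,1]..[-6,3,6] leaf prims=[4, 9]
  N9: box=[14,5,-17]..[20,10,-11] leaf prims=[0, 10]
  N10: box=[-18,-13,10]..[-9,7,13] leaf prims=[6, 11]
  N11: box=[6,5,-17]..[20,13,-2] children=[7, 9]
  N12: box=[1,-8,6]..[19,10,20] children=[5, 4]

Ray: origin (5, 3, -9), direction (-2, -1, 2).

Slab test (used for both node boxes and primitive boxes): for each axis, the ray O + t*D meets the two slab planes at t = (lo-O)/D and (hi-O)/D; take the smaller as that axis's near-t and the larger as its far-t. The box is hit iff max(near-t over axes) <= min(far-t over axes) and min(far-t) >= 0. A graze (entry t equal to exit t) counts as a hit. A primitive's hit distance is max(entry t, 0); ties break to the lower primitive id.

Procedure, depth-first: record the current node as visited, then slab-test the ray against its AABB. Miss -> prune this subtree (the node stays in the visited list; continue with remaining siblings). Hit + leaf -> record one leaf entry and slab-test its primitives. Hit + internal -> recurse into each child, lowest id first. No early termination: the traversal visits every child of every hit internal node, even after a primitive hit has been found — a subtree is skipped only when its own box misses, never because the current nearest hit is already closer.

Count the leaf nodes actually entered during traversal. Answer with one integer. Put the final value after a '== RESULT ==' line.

Trace the traversal:
N0 x:[-15/2,23/2] y:[-21,20] z:[-9/2,29/2] -> hit [-9/2,23/2], descend [1, 3]
  N1 x:[-15/2,11/2] y:[-21,20] z:[-9/2,7/2] -> hit [-9/2,7/2], descend [2, 11]
    N2 x:[-1/2,11/2] y:[-21,20] z:[-9/2,-1/2] -> miss, prune
    N11 x:[-15/2,-1/2] y:[-10,-2] z:[-4,7/2] -> miss, prune
  N3 x:[-7,23/2] y:[-7,16] z:[5,29/2] -> hit [5,23/2], descend [6, 12]
    N6 x:[11/2,23/2] y:[-4,16] z:[5,11] -> hit [11/2,11], descend [8, 10]
      N8 x:[11/2,9] y:[0,10] z:[5,15/2] -> hit [11/2,15/2] leaf, test {P4(miss), P9@t=6}
      N10 x:[7,23/2] y:[-4,16] z:[19/2,11] -> hit [19/2,11] leaf, test {P6(miss), P11(miss)}
    N12 x:[-7,2] y:[-7,11] z:[15/2,29/2] -> miss, prune

Visited [0, 1, 2, 11, 3, 6, 8, 10, 12]. Tests: 9 box, 2 leaf. Nearest: P9.

== RESULT ==
2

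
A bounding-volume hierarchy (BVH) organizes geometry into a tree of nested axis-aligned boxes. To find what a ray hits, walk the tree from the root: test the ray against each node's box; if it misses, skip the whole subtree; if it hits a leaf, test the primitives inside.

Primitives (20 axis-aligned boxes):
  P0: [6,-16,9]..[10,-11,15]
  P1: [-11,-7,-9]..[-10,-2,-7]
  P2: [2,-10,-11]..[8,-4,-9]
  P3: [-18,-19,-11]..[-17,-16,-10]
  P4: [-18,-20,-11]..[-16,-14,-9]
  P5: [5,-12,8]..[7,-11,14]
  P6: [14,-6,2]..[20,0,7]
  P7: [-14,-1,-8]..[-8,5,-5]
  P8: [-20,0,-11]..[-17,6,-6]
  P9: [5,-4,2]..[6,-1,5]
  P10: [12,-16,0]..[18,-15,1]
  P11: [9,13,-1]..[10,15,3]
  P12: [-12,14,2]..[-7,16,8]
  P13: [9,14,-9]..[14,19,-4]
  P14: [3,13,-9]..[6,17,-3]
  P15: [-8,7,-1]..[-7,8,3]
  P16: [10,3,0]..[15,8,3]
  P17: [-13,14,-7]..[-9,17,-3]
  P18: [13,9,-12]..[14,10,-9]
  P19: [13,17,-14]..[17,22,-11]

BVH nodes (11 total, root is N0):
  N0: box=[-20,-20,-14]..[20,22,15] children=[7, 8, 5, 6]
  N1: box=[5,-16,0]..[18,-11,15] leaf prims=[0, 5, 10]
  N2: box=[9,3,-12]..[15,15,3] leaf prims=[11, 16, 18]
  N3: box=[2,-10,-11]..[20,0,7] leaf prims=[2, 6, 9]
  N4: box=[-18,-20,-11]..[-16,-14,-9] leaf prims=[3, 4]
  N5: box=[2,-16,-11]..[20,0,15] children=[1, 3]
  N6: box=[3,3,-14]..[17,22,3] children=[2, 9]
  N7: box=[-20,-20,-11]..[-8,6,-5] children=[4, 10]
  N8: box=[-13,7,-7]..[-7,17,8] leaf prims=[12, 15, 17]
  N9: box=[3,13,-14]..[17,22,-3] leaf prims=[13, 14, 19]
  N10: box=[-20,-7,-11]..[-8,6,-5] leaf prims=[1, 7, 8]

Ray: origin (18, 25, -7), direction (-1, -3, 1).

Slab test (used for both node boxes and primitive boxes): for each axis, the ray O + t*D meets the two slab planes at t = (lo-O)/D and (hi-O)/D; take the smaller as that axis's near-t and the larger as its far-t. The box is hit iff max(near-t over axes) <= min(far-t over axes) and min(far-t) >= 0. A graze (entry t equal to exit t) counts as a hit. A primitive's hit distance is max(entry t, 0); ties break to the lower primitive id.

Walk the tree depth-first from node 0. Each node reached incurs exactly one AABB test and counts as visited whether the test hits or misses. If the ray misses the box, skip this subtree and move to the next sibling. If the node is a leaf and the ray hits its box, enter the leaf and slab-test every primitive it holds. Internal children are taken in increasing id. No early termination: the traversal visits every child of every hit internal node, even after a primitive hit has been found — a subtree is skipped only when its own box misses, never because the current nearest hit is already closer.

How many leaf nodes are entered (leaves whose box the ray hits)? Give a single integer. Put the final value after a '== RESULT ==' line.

Walk:
N0 x:[-2,38] y:[1,15] z:[-7,22] -> hit [1,15], descend [5, 6, 7, 8]
  N5 x:[-2,16] y:[25/3,41/3] z:[-4,22] -> hit [25/3,41/3], descend [1, 3]
    N1 x:[0,13] y:[12,41/3] z:[7,22] -> hit [12,13] leaf, test {P0(miss), P5(miss), P10(miss)}
    N3 x:[-2,16] y:[25/3,35/3] z:[-4,14] -> hit [25/3,35/3] leaf, test {P2(miss), P6(miss), P9(miss)}
  N6 x:[1,15] y:[1,22/3] z:[-7,10] -> hit [1,22/3], descend [2, 9]
    N2 x:[3,9] y:[10/3,22/3] z:[-5,10] -> hit [10/3,22/3] leaf, test {P11(miss), P16@t=7, P18(miss)}
    N9 x:[1,15] y:[1,4] z:[-7,4] -> hit [1,4] leaf, test {P13(miss), P14(miss), P19(miss)}
  N7 x:[26,38] y:[19/3,15] z:[-4,2] -> miss, prune
  N8 x:[25,31] y:[8/3,6] z:[0,15] -> miss, prune

order=[0, 5, 1, 3, 6, 2, 9, 7, 8]  |boxes|=9  |leaves|=4  hit=P16

== RESULT ==
4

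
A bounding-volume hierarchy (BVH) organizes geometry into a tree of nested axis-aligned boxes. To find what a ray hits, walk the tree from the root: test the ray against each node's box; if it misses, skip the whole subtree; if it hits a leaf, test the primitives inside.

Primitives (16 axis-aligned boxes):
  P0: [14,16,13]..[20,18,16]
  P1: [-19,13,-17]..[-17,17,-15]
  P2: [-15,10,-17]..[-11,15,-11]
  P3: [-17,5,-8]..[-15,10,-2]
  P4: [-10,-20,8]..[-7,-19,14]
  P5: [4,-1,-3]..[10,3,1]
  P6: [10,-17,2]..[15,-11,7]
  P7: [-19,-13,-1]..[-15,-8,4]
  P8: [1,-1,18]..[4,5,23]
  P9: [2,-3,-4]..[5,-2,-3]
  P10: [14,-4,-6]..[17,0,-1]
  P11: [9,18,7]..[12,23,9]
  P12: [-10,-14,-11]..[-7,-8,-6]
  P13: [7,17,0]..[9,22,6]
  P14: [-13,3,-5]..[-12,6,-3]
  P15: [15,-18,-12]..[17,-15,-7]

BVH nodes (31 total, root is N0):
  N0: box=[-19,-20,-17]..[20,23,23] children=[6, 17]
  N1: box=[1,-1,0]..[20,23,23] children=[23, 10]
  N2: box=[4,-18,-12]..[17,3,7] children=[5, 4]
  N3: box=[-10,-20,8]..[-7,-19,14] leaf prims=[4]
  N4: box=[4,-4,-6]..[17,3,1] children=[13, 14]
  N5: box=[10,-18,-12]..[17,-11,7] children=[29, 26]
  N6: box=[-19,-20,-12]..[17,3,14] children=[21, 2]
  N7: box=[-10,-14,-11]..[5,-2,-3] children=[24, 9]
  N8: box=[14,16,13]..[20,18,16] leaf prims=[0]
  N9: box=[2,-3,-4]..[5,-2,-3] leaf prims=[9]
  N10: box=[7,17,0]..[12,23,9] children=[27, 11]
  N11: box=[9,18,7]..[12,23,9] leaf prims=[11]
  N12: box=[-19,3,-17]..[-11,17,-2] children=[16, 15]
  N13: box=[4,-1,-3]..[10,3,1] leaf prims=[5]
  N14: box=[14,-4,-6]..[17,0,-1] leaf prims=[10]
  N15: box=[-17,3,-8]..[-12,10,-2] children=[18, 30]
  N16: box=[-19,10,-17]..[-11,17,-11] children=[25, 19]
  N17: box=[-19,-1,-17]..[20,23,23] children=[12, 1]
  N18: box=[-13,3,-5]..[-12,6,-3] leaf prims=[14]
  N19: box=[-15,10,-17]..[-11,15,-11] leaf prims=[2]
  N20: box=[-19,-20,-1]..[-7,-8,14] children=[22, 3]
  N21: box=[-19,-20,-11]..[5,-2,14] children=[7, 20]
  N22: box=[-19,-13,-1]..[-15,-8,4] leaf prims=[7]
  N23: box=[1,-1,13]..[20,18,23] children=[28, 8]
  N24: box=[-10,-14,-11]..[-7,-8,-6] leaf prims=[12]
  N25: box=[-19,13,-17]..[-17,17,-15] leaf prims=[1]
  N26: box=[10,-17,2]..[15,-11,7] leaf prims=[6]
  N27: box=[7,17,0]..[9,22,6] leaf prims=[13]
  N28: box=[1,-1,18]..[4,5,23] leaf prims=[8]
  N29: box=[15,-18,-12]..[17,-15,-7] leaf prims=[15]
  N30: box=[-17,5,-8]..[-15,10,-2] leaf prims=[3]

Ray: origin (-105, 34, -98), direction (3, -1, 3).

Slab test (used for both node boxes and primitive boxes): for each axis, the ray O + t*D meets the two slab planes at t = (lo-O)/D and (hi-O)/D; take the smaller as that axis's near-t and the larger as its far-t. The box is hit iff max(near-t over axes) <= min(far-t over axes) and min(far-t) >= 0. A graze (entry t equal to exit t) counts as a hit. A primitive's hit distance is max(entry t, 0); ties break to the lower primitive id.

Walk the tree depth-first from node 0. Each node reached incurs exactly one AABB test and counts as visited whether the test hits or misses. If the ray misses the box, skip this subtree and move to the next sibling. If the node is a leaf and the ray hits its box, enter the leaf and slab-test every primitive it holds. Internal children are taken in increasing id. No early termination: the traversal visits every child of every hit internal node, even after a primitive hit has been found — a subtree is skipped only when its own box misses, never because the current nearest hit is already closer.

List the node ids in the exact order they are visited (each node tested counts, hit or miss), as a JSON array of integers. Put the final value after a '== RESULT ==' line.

Traverse from the root:
N0 x:[86/3,125/3] y:[11,54] z:[27,121/3] -> hit [86/3,121/3], descend [6, 17]
  N6 x:[86/3,122/3] y:[31,54] z:[86/3,112/3] -> hit [31,112/3], descend [2, 21]
    N2 x:[109/3,122/3] y:[31,52] z:[86/3,35] -> miss, prune
    N21 x:[86/3,110/3] y:[36,54] z:[29,112/3] -> hit [36,110/3], descend [7, 20]
      N7 x:[95/3,110/3] y:[36,48] z:[29,95/3] -> miss, prune
      N20 x:[86/3,98/3] y:[42,54] z:[97/3,112/3] -> miss, prune
  N17 x:[86/3,125/3] y:[11,35] z:[27,121/3] -> hit [86/3,35], descend [1, 12]
    N1 x:[106/3,125/3] y:[11,35] z:[98/3,121/3] -> miss, prune
    N12 x:[86/3,94/3] y:[17,31] z:[27,32] -> hit [86/3,31], descend [15, 16]
      N15 x:[88/3,31] y:[24,31] z:[30,32] -> hit [30,31], descend [18, 30]
        N18 x:[92/3,31] y:[28,31] z:[31,95/3] -> hit [31,31] leaf, test {P14@t=31}
        N30 x:[88/3,30] y:[24,29] z:[30,32] -> miss, prune
      N16 x:[86/3,94/3] y:[17,24] z:[27,29] -> miss, prune

13 AABB tests over nodes [0, 6, 2, 21, 7, 20, 17, 1, 12, 15, 18, 30, 16]; 1 leaf entered; closest P14.

== RESULT ==
[0, 6, 2, 21, 7, 20, 17, 1, 12, 15, 18, 30, 16]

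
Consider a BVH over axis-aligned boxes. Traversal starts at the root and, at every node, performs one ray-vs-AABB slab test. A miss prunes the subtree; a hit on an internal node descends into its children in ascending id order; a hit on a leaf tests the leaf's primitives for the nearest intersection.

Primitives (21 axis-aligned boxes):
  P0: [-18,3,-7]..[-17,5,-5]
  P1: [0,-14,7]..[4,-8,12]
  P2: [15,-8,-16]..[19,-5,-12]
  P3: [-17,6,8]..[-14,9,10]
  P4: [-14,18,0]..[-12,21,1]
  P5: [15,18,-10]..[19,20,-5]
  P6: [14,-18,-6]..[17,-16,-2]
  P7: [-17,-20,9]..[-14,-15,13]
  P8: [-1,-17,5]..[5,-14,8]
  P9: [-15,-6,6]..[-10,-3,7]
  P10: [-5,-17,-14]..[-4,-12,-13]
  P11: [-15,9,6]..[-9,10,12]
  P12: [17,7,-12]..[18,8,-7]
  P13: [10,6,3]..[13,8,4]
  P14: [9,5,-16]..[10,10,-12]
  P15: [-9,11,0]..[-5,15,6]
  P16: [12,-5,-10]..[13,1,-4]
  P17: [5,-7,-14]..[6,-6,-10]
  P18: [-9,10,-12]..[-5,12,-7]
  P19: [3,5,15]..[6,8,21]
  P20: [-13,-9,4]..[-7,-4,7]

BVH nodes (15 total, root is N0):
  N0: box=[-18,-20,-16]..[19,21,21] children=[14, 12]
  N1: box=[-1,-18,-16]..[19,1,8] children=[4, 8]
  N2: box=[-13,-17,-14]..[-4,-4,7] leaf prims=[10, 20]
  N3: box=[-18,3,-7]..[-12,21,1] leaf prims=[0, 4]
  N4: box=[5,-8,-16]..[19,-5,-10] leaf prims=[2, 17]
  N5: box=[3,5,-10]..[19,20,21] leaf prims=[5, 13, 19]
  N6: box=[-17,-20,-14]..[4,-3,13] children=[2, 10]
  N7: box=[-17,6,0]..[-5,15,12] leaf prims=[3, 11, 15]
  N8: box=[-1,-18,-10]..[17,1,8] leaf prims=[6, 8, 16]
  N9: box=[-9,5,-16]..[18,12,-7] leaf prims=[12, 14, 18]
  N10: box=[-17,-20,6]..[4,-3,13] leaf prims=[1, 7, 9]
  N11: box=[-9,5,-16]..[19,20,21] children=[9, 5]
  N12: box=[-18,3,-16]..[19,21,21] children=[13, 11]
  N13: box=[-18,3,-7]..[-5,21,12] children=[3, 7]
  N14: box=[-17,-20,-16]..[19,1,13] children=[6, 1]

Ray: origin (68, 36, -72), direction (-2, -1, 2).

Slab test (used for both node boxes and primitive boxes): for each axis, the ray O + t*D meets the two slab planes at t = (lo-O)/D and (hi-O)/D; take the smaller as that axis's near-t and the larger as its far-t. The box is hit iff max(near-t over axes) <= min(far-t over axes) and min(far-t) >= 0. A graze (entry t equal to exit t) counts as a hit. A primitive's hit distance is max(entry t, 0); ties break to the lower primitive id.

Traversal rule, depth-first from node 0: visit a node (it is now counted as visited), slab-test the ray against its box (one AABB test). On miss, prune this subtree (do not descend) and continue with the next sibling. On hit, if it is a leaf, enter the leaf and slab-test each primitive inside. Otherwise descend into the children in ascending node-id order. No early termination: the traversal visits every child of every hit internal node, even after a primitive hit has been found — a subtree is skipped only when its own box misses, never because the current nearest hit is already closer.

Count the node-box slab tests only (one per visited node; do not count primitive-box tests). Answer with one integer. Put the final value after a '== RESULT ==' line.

Traverse from the root:
N0 x:[49/2,43] y:[15,56] z:[28,93/2] -> hit [28,43], descend [12, 14]
  N12 x:[49/2,43] y:[15,33] z:[28,93/2] -> hit [28,33], descend [11, 13]
    N11 x:[49/2,77/2] y:[16,31] z:[28,93/2] -> hit [28,31], descend [5, 9]
      N5 x:[49/2,65/2] y:[16,31] z:[31,93/2] -> hit [31,31] leaf, test {P5(miss), P13(miss), P19(miss)}
      N9 x:[25,77/2] y:[24,31] z:[28,65/2] -> hit [28,31] leaf, test {P12(miss), P14@t=29, P18(miss)}
    N13 x:[73/2,43] y:[15,33] z:[65/2,42] -> miss, prune
  N14 x:[49/2,85/2] y:[35,56] z:[28,85/2] -> hit [35,85/2], descend [1, 6]
    N1 x:[49/2,69/2] y:[35,54] z:[28,40] -> miss, prune
    N6 x:[32,85/2] y:[39,56] z:[29,85/2] -> hit [39,85/2], descend [2, 10]
      N2 x:[36,81/2] y:[40,53] z:[29,79/2] -> miss, prune
      N10 x:[32,85/2] y:[39,56] z:[39,85/2] -> hit [39,85/2] leaf, test {P1(miss), P7(miss), P9@t=39}

11 AABB tests over nodes [0, 12, 11, 5, 9, 13, 14, 1, 6, 2, 10]; 3 leaves entered; closest P14.

== RESULT ==
11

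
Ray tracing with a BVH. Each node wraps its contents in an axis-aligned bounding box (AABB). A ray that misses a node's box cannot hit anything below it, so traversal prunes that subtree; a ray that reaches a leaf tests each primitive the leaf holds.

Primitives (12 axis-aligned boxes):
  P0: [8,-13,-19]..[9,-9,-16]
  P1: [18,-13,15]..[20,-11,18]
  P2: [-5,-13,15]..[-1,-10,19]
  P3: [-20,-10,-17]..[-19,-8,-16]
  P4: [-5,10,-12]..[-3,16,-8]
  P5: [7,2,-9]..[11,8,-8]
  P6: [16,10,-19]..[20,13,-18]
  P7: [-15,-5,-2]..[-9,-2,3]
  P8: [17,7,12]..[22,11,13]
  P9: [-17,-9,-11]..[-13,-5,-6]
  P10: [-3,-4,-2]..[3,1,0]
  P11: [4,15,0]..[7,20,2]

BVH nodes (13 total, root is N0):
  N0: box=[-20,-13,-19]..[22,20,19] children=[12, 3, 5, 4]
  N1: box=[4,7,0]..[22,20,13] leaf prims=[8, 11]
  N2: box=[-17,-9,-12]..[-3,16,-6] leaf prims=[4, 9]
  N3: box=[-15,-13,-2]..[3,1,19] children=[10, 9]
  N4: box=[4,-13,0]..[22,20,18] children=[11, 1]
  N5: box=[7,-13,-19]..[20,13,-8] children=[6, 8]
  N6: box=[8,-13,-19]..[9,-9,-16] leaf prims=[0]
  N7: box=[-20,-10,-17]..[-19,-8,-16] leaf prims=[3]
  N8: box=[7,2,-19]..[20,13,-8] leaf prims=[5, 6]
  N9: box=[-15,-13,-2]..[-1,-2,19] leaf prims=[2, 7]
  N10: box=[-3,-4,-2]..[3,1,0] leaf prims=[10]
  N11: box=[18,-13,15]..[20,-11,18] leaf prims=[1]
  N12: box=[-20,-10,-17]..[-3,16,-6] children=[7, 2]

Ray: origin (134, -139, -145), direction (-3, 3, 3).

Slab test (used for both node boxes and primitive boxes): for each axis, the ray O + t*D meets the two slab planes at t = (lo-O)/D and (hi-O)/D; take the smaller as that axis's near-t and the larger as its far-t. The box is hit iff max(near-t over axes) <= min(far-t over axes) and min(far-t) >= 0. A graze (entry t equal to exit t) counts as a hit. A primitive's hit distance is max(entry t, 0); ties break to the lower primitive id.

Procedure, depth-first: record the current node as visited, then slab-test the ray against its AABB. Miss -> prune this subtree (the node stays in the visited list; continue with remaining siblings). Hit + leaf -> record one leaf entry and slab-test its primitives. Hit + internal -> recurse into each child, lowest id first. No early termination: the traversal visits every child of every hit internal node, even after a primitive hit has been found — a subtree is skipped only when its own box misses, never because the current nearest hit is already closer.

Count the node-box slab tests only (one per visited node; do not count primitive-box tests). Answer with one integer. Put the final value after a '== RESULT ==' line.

Traverse from the root:
N0 x:[112/3,154/3] y:[42,53] z:[42,164/3] -> hit [42,154/3], descend [3, 4, 5, 12]
  N3 x:[131/3,149/3] y:[42,140/3] z:[143/3,164/3] -> miss, prune
  N4 x:[112/3,130/3] y:[42,53] z:[145/3,163/3] -> miss, prune
  N5 x:[38,127/3] y:[42,152/3] z:[42,137/3] -> hit [42,127/3], descend [6, 8]
    N6 x:[125/3,42] y:[42,130/3] z:[42,43] -> hit [42,42] leaf, test {P0@t=42}
    N8 x:[38,127/3] y:[47,152/3] z:[42,137/3] -> miss, prune
  N12 x:[137/3,154/3] y:[43,155/3] z:[128/3,139/3] -> hit [137/3,139/3], descend [2, 7]
    N2 x:[137/3,151/3] y:[130/3,155/3] z:[133/3,139/3] -> hit [137/3,139/3] leaf, test {P4(miss), P9(miss)}
    N7 x:[51,154/3] y:[43,131/3] z:[128/3,43] -> miss, prune

Visited [0, 3, 4, 5, 6, 8, 12, 2, 7]. Tests: 9 box, 2 leaf. Nearest: P0.

== RESULT ==
9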